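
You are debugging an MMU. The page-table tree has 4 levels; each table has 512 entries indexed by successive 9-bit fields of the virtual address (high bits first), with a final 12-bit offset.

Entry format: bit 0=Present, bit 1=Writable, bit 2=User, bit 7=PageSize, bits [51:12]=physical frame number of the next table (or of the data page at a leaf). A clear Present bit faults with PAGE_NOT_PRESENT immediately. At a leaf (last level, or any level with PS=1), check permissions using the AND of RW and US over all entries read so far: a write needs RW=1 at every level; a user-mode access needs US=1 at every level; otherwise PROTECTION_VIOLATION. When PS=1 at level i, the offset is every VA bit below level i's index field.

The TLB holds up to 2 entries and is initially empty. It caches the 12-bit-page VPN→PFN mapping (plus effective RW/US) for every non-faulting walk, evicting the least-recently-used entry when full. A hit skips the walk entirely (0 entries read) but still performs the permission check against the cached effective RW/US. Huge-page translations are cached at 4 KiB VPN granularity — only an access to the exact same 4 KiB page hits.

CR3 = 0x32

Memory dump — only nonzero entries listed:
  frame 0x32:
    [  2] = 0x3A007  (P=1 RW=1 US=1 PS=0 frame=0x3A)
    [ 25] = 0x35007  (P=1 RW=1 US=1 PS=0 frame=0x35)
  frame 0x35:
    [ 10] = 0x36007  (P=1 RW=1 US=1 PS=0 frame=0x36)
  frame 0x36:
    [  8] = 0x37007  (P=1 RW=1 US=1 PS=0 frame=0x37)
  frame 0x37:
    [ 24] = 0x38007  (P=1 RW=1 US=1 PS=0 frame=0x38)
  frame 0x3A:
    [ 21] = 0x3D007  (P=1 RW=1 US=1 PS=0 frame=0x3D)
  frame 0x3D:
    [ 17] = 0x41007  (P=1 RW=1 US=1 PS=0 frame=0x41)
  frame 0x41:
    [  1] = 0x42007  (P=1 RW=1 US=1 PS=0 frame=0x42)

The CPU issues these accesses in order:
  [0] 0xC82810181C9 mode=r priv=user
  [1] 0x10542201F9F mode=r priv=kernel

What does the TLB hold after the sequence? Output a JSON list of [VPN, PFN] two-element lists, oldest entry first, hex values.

Walk each access:
#0 VA=0xC82810181C9 (r,user):
  L0 @0x32[25] → 0x35007  P=1,RW=1,US=1,PS=0
  L1 @0x35[10] → 0x36007  P=1,RW=1,US=1,PS=0
  L2 @0x36[8] → 0x37007  P=1,RW=1,US=1,PS=0
  L3 @0x37[24] → 0x38007  P=1,RW=1,US=1,PS=0
  → PA=0x381C9  (4 entries read)
#1 VA=0x10542201F9F (r,kernel):
  L0 @0x32[2] → 0x3A007  P=1,RW=1,US=1,PS=0
  L1 @0x3A[21] → 0x3D007  P=1,RW=1,US=1,PS=0
  L2 @0x3D[17] → 0x41007  P=1,RW=1,US=1,PS=0
  L3 @0x41[1] → 0x42007  P=1,RW=1,US=1,PS=0
  → PA=0x42F9F  (4 entries read)

TLB: [["0xC8281018", "0x38"], ["0x10542201", "0x42"]]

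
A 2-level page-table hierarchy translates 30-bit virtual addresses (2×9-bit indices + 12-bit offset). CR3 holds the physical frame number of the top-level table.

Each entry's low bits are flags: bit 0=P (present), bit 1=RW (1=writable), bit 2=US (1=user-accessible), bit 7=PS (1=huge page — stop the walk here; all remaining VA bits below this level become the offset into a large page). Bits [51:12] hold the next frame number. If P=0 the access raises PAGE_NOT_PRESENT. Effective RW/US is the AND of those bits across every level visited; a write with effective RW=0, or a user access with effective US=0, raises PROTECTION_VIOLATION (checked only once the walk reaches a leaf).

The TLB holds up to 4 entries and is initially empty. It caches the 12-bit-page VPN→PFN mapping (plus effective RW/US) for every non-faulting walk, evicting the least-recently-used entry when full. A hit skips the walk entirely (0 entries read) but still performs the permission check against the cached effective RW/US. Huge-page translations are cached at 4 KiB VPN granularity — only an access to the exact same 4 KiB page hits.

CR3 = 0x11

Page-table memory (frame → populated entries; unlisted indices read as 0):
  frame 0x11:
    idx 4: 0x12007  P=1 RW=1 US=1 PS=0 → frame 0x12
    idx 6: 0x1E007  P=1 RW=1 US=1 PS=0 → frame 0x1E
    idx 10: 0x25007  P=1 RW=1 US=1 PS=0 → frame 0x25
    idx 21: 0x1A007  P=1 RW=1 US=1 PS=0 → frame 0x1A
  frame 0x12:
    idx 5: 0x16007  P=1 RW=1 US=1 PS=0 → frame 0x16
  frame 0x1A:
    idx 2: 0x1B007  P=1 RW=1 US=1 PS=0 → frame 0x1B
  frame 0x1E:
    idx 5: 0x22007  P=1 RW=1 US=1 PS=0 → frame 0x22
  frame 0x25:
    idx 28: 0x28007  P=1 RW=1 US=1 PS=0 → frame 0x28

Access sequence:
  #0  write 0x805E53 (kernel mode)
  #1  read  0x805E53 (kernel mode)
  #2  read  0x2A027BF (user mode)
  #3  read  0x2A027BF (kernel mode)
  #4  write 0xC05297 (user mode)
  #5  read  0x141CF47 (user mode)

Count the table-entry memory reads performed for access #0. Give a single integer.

Walk each access:
#0 VA=0x805E53 (w,kernel):
  [0] read 0x11 idx=4: raw=0x12007 flags P=1 W=1 U=1 S=0
  [1] read 0x12 idx=5: raw=0x16007 flags P=1 W=1 U=1 S=0
  → PA=0x16E53  (2 entries read)
#1 VA=0x805E53 (r,kernel):
  TLB hit vpn=0x805 → PA=0x16E53
#2 VA=0x2A027BF (r,user):
  [0] read 0x11 idx=21: raw=0x1A007 flags P=1 W=1 U=1 S=0
  [1] read 0x1A idx=2: raw=0x1B007 flags P=1 W=1 U=1 S=0
  → PA=0x1B7BF  (2 entries read)
#3 VA=0x2A027BF (r,kernel):
  TLB hit vpn=0x2A02 → PA=0x1B7BF
#4 VA=0xC05297 (w,user):
  [0] read 0x11 idx=6: raw=0x1E007 flags P=1 W=1 U=1 S=0
  [1] read 0x1E idx=5: raw=0x22007 flags P=1 W=1 U=1 S=0
  → PA=0x22297  (2 entries read)
#5 VA=0x141CF47 (r,user):
  [0] read 0x11 idx=10: raw=0x25007 flags P=1 W=1 U=1 S=0
  [1] read 0x25 idx=28: raw=0x28007 flags P=1 W=1 U=1 S=0
  → PA=0x28F47  (2 entries read)

Entries read for #0: 2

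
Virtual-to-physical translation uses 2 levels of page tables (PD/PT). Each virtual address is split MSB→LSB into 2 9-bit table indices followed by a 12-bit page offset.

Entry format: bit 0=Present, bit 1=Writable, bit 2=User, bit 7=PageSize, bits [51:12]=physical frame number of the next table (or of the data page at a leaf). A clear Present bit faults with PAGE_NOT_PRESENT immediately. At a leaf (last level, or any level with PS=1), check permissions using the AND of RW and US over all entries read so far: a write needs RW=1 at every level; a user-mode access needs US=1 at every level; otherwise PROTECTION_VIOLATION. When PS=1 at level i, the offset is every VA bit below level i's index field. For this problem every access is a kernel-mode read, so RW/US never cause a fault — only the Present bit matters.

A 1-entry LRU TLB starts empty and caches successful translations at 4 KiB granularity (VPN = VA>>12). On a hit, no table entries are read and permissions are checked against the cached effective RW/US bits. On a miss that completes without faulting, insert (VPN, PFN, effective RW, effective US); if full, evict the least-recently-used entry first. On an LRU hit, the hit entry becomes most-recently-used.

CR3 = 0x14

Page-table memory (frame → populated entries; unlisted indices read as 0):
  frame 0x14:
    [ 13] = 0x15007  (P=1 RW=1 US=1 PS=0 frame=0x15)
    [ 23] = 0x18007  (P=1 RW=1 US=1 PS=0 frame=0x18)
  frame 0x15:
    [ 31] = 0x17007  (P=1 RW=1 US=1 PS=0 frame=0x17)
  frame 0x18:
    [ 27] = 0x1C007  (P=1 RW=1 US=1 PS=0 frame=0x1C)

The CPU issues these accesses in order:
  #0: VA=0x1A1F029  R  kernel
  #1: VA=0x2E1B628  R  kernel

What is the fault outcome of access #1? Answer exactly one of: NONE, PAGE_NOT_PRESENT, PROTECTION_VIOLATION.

Per-access translation:
#0 VA=0x1A1F029 (r,kernel):
  L0: frame=0x14 idx=13 entry=0x15007 [P=1 RW=1 US=1 PS=0]
  L1: frame=0x15 idx=31 entry=0x17007 [P=1 RW=1 US=1 PS=0]
  ⇒ phys 0x17029  [2 reads]
#1 VA=0x2E1B628 (r,kernel):
  L0: frame=0x14 idx=23 entry=0x18007 [P=1 RW=1 US=1 PS=0]
  L1: frame=0x18 idx=27 entry=0x1C007 [P=1 RW=1 US=1 PS=0]
  ⇒ phys 0x1C628  [2 reads]

Access #1 fault: NONE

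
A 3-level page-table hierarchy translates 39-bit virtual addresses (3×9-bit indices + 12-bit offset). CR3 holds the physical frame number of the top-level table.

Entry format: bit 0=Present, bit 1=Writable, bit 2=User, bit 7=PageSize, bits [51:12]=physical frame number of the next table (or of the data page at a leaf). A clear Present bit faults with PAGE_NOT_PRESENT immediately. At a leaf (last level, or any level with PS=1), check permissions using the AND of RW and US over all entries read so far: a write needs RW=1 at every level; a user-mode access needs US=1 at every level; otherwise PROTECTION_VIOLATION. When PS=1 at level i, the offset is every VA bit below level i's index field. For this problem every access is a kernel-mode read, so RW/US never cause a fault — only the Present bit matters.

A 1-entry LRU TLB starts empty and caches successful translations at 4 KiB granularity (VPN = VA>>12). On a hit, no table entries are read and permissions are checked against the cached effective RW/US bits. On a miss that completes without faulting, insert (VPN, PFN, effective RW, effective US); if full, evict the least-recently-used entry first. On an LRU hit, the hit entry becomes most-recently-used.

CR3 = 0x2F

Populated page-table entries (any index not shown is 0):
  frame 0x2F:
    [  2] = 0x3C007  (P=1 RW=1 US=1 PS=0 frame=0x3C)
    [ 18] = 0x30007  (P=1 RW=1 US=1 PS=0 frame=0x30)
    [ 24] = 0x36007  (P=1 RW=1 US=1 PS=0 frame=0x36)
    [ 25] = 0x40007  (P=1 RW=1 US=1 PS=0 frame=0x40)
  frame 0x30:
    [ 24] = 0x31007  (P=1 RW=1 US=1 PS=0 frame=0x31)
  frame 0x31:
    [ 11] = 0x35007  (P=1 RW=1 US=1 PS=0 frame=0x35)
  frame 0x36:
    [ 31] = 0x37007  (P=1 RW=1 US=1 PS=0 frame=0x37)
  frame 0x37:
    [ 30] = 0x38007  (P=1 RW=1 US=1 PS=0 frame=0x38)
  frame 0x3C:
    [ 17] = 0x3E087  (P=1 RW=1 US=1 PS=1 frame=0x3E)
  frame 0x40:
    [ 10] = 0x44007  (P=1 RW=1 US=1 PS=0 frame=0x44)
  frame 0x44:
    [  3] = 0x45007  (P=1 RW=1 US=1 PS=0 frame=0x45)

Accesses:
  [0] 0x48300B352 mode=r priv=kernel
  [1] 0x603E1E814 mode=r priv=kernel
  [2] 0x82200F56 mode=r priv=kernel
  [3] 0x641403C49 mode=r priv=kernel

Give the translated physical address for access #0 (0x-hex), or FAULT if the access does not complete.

Trace:
#0 VA=0x48300B352 (r,kernel):
  lvl0: tbl 0x2F, slot 18 ⇒ 0x30007 (P1/RW1/US1/PS0)
  lvl1: tbl 0x30, slot 24 ⇒ 0x31007 (P1/RW1/US1/PS0)
  lvl2: tbl 0x31, slot 11 ⇒ 0x35007 (P1/RW1/US1/PS0)
  ✓ 0x35352  — 3 lookups
#1 VA=0x603E1E814 (r,kernel):
  lvl0: tbl 0x2F, slot 24 ⇒ 0x36007 (P1/RW1/US1/PS0)
  lvl1: tbl 0x36, slot 31 ⇒ 0x37007 (P1/RW1/US1/PS0)
  lvl2: tbl 0x37, slot 30 ⇒ 0x38007 (P1/RW1/US1/PS0)
  ✓ 0x38814  — 3 lookups
#2 VA=0x82200F56 (r,kernel):
  lvl0: tbl 0x2F, slot 2 ⇒ 0x3C007 (P1/RW1/US1/PS0)
  lvl1: tbl 0x3C, slot 17 ⇒ 0x3E087 (P1/RW1/US1/PS1)
  ✓ 0x3EF56 (huge @L1)  — 2 lookups
#3 VA=0x641403C49 (r,kernel):
  lvl0: tbl 0x2F, slot 25 ⇒ 0x40007 (P1/RW1/US1/PS0)
  lvl1: tbl 0x40, slot 10 ⇒ 0x44007 (P1/RW1/US1/PS0)
  lvl2: tbl 0x44, slot 3 ⇒ 0x45007 (P1/RW1/US1/PS0)
  ✓ 0x45C49  — 3 lookups

Access #0 PA: 0x35352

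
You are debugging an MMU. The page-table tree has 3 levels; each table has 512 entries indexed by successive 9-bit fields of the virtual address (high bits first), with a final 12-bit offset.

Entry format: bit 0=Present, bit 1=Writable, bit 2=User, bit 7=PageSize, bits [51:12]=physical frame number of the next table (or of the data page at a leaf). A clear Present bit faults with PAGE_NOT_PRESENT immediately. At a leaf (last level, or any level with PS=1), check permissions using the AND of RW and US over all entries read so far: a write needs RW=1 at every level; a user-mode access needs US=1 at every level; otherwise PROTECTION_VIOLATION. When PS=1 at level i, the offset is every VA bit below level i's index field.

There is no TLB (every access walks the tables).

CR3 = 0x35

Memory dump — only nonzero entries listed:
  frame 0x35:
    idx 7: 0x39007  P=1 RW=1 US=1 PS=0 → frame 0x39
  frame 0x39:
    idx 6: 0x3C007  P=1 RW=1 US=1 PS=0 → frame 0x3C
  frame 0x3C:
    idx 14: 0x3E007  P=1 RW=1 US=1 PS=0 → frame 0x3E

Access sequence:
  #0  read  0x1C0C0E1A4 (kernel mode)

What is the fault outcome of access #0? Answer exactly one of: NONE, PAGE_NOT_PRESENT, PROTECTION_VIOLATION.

Per-access translation:
#0 VA=0x1C0C0E1A4 (r,kernel):
  lvl0: tbl 0x35, slot 7 ⇒ 0x39007 (P1/RW1/US1/PS0)
  lvl1: tbl 0x39, slot 6 ⇒ 0x3C007 (P1/RW1/US1/PS0)
  lvl2: tbl 0x3C, slot 14 ⇒ 0x3E007 (P1/RW1/US1/PS0)
  → PA=0x3E1A4  (3 entries read)

Access #0 fault: NONE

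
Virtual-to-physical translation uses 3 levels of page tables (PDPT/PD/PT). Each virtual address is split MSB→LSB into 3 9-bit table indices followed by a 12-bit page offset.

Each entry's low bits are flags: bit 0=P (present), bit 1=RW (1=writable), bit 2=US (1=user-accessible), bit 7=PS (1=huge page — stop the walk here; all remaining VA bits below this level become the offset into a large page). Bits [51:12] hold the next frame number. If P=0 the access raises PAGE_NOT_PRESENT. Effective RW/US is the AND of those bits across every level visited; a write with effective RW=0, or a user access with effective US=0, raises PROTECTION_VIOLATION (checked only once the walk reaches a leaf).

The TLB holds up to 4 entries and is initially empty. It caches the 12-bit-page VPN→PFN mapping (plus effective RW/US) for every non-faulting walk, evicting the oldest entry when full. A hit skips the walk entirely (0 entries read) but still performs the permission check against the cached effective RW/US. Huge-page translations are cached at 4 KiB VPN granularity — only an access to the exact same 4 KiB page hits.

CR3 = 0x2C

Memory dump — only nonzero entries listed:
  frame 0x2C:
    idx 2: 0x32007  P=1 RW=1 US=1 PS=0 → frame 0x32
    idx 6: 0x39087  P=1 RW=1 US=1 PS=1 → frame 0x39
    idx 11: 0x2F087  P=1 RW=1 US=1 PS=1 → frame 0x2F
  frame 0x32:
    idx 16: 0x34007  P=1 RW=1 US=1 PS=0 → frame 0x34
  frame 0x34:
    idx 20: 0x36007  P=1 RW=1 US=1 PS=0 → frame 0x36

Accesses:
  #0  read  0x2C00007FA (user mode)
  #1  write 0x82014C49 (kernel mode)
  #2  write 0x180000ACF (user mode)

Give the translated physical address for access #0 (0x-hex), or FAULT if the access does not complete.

Trace:
#0 VA=0x2C00007FA (r,user):
  L0: frame=0x2C idx=11 entry=0x2F087 [P=1 RW=1 US=1 PS=1]
  ⇒ phys 0x2F7FA (huge @L0)  [1 reads]
#1 VA=0x82014C49 (w,kernel):
  L0: frame=0x2C idx=2 entry=0x32007 [P=1 RW=1 US=1 PS=0]
  L1: frame=0x32 idx=16 entry=0x34007 [P=1 RW=1 US=1 PS=0]
  L2: frame=0x34 idx=20 entry=0x36007 [P=1 RW=1 US=1 PS=0]
  ⇒ phys 0x36C49  [3 reads]
#2 VA=0x180000ACF (w,user):
  L0: frame=0x2C idx=6 entry=0x39087 [P=1 RW=1 US=1 PS=1]
  ⇒ phys 0x39ACF (huge @L0)  [1 reads]

Access #0 PA: 0x2F7FA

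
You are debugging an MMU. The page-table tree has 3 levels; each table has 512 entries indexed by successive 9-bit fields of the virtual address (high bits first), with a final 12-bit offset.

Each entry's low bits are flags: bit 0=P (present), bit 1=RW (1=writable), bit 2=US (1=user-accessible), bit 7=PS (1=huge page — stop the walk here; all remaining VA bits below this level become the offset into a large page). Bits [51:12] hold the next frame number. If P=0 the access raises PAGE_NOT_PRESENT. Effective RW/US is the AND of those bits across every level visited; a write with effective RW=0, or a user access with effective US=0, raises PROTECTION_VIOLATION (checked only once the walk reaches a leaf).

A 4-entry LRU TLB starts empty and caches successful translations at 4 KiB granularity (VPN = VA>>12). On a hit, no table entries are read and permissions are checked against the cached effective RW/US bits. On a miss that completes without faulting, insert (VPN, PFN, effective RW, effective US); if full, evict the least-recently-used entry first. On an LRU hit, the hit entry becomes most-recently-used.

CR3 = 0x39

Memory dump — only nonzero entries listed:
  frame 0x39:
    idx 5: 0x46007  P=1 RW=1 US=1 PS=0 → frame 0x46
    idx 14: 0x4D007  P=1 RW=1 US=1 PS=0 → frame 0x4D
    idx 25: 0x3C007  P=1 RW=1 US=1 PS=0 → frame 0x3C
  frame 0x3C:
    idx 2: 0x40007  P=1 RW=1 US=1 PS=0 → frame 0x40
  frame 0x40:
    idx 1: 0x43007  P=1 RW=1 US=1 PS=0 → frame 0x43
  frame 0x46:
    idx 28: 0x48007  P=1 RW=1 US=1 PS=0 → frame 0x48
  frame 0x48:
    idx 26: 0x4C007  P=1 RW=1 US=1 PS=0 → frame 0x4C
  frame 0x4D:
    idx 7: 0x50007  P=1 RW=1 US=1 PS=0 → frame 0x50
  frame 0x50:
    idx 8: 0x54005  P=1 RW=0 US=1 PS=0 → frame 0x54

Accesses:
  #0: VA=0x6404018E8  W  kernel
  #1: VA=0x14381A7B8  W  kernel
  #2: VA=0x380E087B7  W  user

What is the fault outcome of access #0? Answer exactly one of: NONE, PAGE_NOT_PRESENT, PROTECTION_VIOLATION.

Walk each access:
#0 VA=0x6404018E8 (w,kernel):
  L0 @0x39[25] → 0x3C007  P=1,RW=1,US=1,PS=0
  L1 @0x3C[2] → 0x40007  P=1,RW=1,US=1,PS=0
  L2 @0x40[1] → 0x43007  P=1,RW=1,US=1,PS=0
  ✓ 0x438E8  — 3 lookups
#1 VA=0x14381A7B8 (w,kernel):
  L0 @0x39[5] → 0x46007  P=1,RW=1,US=1,PS=0
  L1 @0x46[28] → 0x48007  P=1,RW=1,US=1,PS=0
  L2 @0x48[26] → 0x4C007  P=1,RW=1,US=1,PS=0
  ✓ 0x4C7B8  — 3 lookups
#2 VA=0x380E087B7 (w,user):
  L0 @0x39[14] → 0x4D007  P=1,RW=1,US=1,PS=0
  L1 @0x4D[7] → 0x50007  P=1,RW=1,US=1,PS=0
  L2 @0x50[8] → 0x54005  P=1,RW=0,US=1,PS=0
  → PROTECTION_VIOLATION  (3 entries read)

Access #0 fault: NONE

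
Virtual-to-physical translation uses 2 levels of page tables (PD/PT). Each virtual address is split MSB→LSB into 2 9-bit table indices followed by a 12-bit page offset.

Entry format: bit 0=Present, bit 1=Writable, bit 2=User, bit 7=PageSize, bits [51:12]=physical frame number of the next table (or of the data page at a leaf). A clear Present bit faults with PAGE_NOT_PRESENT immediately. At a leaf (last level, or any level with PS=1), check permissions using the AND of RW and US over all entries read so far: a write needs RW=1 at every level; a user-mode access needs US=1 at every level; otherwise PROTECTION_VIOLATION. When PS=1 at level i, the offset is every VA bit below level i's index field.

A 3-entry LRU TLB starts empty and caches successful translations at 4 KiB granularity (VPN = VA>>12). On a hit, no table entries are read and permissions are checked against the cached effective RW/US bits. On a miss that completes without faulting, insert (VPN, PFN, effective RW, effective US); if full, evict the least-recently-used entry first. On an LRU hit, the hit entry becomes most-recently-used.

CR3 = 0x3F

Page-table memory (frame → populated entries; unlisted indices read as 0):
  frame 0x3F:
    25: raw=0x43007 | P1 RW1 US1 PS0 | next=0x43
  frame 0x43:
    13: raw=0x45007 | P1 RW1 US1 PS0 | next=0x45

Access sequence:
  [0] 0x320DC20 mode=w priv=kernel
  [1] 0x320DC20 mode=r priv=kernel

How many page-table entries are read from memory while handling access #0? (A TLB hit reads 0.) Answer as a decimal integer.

Walk each access:
#0 VA=0x320DC20 (w,kernel):
  L0 @0x3F[25] → 0x43007  P=1,RW=1,US=1,PS=0
  L1 @0x43[13] → 0x45007  P=1,RW=1,US=1,PS=0
  ✓ 0x45C20  — 2 lookups
#1 VA=0x320DC20 (r,kernel):
  TLB hit vpn=0x320D → PA=0x45C20

Entries read for #0: 2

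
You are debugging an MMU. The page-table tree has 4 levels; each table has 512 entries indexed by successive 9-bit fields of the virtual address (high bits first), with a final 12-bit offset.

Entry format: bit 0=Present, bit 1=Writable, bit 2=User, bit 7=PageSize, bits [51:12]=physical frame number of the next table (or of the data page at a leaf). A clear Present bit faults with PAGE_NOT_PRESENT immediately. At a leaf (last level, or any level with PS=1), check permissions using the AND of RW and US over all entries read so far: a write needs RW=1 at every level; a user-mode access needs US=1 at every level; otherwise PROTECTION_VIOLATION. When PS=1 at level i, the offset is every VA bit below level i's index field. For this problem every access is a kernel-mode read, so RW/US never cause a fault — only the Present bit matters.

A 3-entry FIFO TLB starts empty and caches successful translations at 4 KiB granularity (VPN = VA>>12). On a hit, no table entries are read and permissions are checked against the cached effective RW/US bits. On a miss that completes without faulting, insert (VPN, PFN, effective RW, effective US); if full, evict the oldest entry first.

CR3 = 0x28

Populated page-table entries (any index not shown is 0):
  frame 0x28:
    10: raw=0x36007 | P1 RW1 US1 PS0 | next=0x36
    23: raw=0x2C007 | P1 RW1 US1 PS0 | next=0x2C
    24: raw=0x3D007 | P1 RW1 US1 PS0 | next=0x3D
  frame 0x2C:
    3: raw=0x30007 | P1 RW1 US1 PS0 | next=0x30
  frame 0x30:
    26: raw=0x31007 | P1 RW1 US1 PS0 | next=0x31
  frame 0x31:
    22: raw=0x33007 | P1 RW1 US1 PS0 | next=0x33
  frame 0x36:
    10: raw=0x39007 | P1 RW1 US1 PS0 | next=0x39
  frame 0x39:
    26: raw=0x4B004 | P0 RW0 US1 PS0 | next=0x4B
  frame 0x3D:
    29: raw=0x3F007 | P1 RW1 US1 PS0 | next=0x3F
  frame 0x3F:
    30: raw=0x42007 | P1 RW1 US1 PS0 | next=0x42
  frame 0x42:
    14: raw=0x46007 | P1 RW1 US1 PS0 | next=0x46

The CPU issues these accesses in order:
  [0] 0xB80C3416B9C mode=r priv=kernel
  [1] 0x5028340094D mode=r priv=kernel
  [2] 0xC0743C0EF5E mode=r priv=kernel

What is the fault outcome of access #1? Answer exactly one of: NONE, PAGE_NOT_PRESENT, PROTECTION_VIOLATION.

Walk each access:
#0 VA=0xB80C3416B9C (r,kernel):
  lvl0: tbl 0x28, slot 23 ⇒ 0x2C007 (P1/RW1/US1/PS0)
  lvl1: tbl 0x2C, slot 3 ⇒ 0x30007 (P1/RW1/US1/PS0)
  lvl2: tbl 0x30, slot 26 ⇒ 0x31007 (P1/RW1/US1/PS0)
  lvl3: tbl 0x31, slot 22 ⇒ 0x33007 (P1/RW1/US1/PS0)
  → PA=0x33B9C  (4 entries read)
#1 VA=0x5028340094D (r,kernel):
  lvl0: tbl 0x28, slot 10 ⇒ 0x36007 (P1/RW1/US1/PS0)
  lvl1: tbl 0x36, slot 10 ⇒ 0x39007 (P1/RW1/US1/PS0)
  lvl2: tbl 0x39, slot 26 ⇒ 0x4B004 (P0/RW0/US1/PS0)
  ✗ PAGE_NOT_PRESENT  [3 reads]
#2 VA=0xC0743C0EF5E (r,kernel):
  lvl0: tbl 0x28, slot 24 ⇒ 0x3D007 (P1/RW1/US1/PS0)
  lvl1: tbl 0x3D, slot 29 ⇒ 0x3F007 (P1/RW1/US1/PS0)
  lvl2: tbl 0x3F, slot 30 ⇒ 0x42007 (P1/RW1/US1/PS0)
  lvl3: tbl 0x42, slot 14 ⇒ 0x46007 (P1/RW1/US1/PS0)
  → PA=0x46F5E  (4 entries read)

Access #1 fault: PAGE_NOT_PRESENT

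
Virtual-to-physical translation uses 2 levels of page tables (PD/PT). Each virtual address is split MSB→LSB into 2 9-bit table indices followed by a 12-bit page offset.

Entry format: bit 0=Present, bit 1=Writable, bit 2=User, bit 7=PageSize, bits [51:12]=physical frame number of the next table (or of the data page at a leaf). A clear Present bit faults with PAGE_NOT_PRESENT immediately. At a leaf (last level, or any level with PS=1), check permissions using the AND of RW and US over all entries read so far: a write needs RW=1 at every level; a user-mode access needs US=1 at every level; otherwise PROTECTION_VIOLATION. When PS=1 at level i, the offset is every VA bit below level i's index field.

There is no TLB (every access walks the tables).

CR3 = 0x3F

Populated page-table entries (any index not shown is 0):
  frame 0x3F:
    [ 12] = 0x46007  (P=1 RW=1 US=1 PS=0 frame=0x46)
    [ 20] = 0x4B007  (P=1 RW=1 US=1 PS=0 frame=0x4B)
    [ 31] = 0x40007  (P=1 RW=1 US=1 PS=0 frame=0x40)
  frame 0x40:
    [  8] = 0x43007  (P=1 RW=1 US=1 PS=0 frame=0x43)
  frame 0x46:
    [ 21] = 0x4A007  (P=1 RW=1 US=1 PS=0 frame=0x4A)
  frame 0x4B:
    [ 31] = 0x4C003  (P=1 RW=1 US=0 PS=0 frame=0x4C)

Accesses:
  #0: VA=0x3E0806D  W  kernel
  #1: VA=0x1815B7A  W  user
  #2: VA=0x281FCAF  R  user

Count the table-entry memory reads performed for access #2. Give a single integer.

Per-access translation:
#0 VA=0x3E0806D (w,kernel):
  [0] read 0x3F idx=31: raw=0x40007 flags P=1 W=1 U=1 S=0
  [1] read 0x40 idx=8: raw=0x43007 flags P=1 W=1 U=1 S=0
  ⇒ phys 0x4306D  [2 reads]
#1 VA=0x1815B7A (w,user):
  [0] read 0x3F idx=12: raw=0x46007 flags P=1 W=1 U=1 S=0
  [1] read 0x46 idx=21: raw=0x4A007 flags P=1 W=1 U=1 S=0
  ⇒ phys 0x4AB7A  [2 reads]
#2 VA=0x281FCAF (r,user):
  [0] read 0x3F idx=20: raw=0x4B007 flags P=1 W=1 U=1 S=0
  [1] read 0x4B idx=31: raw=0x4C003 flags P=1 W=1 U=0 S=0
  → PROTECTION_VIOLATION  (2 entries read)

Entries read for #2: 2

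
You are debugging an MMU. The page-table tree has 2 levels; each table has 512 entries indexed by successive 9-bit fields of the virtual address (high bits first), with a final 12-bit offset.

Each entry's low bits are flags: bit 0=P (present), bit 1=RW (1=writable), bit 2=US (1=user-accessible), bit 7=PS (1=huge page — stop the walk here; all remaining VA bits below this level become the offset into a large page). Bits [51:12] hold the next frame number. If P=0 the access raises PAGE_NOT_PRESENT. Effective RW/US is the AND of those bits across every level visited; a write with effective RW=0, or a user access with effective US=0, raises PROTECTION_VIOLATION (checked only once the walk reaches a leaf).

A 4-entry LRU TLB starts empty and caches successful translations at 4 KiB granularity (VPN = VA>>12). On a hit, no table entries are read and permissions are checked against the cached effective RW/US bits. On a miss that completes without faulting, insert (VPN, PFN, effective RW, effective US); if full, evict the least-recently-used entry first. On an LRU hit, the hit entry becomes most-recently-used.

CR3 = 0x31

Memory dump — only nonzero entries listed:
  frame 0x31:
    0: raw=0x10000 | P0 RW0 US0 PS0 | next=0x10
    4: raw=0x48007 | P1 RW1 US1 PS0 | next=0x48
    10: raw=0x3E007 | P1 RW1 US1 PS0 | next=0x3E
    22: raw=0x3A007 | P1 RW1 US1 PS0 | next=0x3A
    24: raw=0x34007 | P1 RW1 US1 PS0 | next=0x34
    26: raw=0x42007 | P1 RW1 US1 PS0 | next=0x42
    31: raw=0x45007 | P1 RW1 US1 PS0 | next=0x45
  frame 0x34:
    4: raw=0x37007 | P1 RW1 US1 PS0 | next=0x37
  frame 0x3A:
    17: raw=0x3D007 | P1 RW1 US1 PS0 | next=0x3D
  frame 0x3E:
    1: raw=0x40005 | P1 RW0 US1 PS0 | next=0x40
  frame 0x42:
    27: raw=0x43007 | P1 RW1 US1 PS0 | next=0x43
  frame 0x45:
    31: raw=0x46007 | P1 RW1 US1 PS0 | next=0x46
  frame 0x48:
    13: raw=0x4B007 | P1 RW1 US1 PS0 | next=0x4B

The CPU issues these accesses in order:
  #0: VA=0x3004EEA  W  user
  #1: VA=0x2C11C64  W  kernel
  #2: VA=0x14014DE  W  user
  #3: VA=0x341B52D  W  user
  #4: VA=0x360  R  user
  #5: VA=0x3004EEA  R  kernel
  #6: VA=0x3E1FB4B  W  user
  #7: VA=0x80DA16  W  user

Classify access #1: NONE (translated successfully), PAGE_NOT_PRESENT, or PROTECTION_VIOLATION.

Walk each access:
#0 VA=0x3004EEA (w,user):
  L0: frame=0x31 idx=24 entry=0x34007 [P=1 RW=1 US=1 PS=0]
  L1: frame=0x34 idx=4 entry=0x37007 [P=1 RW=1 US=1 PS=0]
  ✓ 0x37EEA  — 2 lookups
#1 VA=0x2C11C64 (w,kernel):
  L0: frame=0x31 idx=22 entry=0x3A007 [P=1 RW=1 US=1 PS=0]
  L1: frame=0x3A idx=17 entry=0x3D007 [P=1 RW=1 US=1 PS=0]
  ✓ 0x3DC64  — 2 lookups
#2 VA=0x14014DE (w,user):
  L0: frame=0x31 idx=10 entry=0x3E007 [P=1 RW=1 US=1 PS=0]
  L1: frame=0x3E idx=1 entry=0x40005 [P=1 RW=0 US=1 PS=0]
  → PROTECTION_VIOLATION  (2 entries read)
#3 VA=0x341B52D (w,user):
  L0: frame=0x31 idx=26 entry=0x42007 [P=1 RW=1 US=1 PS=0]
  L1: frame=0x42 idx=27 entry=0x43007 [P=1 RW=1 US=1 PS=0]
  ✓ 0x4352D  — 2 lookups
#4 VA=0x360 (r,user):
  L0: frame=0x31 idx=0 entry=0x10000 [P=0 RW=0 US=0 PS=0]
  → PAGE_NOT_PRESENT  (1 entries read)
#5 VA=0x3004EEA (r,kernel):
  TLB hit vpn=0x3004 → PA=0x37EEA
#6 VA=0x3E1FB4B (w,user):
  L0: frame=0x31 idx=31 entry=0x45007 [P=1 RW=1 US=1 PS=0]
  L1: frame=0x45 idx=31 entry=0x46007 [P=1 RW=1 US=1 PS=0]
  ✓ 0x46B4B  — 2 lookups
#7 VA=0x80DA16 (w,user):
  L0: frame=0x31 idx=4 entry=0x48007 [P=1 RW=1 US=1 PS=0]
  L1: frame=0x48 idx=13 entry=0x4B007 [P=1 RW=1 US=1 PS=0]
  ✓ 0x4BA16  — 2 lookups

Access #1 fault: NONE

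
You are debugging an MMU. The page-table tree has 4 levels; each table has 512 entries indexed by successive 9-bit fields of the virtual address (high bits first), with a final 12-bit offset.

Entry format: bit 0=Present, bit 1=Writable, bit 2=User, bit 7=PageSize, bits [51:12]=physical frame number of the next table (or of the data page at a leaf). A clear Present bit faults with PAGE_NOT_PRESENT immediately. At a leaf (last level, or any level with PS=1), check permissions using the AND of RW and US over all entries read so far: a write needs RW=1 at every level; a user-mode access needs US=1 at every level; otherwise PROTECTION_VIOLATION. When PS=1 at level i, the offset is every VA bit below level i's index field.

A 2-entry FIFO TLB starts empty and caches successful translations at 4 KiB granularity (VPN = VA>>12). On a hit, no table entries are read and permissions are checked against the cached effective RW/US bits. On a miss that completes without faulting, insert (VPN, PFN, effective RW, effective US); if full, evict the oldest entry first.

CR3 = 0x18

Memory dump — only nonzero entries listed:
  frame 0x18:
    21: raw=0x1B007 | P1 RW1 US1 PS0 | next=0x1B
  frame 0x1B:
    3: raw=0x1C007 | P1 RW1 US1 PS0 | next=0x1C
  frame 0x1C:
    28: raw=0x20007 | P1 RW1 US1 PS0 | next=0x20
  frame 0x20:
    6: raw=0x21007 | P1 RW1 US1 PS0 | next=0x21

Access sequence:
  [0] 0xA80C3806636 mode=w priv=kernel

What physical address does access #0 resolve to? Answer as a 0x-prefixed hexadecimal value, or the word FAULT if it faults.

Walk each access:
#0 VA=0xA80C3806636 (w,kernel):
  L0: frame=0x18 idx=21 entry=0x1B007 [P=1 RW=1 US=1 PS=0]
  L1: frame=0x1B idx=3 entry=0x1C007 [P=1 RW=1 US=1 PS=0]
  L2: frame=0x1C idx=28 entry=0x20007 [P=1 RW=1 US=1 PS=0]
  L3: frame=0x20 idx=6 entry=0x21007 [P=1 RW=1 US=1 PS=0]
  ✓ 0x21636  — 4 lookups

Access #0 PA: 0x21636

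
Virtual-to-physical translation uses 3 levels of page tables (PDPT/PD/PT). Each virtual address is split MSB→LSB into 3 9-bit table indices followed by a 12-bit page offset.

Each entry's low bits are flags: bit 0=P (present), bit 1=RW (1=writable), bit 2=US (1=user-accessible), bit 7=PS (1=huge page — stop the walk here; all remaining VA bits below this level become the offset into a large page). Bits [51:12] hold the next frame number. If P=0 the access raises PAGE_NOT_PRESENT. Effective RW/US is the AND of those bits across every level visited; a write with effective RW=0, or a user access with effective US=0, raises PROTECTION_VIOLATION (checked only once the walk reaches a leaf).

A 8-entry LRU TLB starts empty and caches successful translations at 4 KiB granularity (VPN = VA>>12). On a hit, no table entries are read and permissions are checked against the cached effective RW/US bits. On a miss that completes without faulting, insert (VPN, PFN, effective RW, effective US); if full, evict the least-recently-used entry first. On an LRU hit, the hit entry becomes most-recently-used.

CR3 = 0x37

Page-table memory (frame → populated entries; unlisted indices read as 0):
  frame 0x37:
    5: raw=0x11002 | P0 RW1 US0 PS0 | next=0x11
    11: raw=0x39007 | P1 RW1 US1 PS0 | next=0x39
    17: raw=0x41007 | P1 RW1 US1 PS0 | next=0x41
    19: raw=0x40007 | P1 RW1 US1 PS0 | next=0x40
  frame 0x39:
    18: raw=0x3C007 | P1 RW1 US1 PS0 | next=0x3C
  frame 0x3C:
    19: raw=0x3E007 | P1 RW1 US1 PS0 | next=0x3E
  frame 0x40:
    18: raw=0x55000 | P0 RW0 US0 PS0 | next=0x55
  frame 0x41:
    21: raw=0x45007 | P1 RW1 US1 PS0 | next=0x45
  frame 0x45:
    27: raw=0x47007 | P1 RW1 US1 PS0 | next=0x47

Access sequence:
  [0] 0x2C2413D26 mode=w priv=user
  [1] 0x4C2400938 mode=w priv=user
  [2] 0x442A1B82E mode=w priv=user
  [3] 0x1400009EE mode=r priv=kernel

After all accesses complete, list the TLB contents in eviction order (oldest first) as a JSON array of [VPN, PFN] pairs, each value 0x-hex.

Per-access translation:
#0 VA=0x2C2413D26 (w,user):
  lvl0: tbl 0x37, slot 11 ⇒ 0x39007 (P1/RW1/US1/PS0)
  lvl1: tbl 0x39, slot 18 ⇒ 0x3C007 (P1/RW1/US1/PS0)
  lvl2: tbl 0x3C, slot 19 ⇒ 0x3E007 (P1/RW1/US1/PS0)
  → PA=0x3ED26  (3 entries read)
#1 VA=0x4C2400938 (w,user):
  lvl0: tbl 0x37, slot 19 ⇒ 0x40007 (P1/RW1/US1/PS0)
  lvl1: tbl 0x40, slot 18 ⇒ 0x55000 (P0/RW0/US0/PS0)
  ✗ PAGE_NOT_PRESENT  [2 reads]
#2 VA=0x442A1B82E (w,user):
  lvl0: tbl 0x37, slot 17 ⇒ 0x41007 (P1/RW1/US1/PS0)
  lvl1: tbl 0x41, slot 21 ⇒ 0x45007 (P1/RW1/US1/PS0)
  lvl2: tbl 0x45, slot 27 ⇒ 0x47007 (P1/RW1/US1/PS0)
  → PA=0x4782E  (3 entries read)
#3 VA=0x1400009EE (r,kernel):
  lvl0: tbl 0x37, slot 5 ⇒ 0x11002 (P0/RW1/US0/PS0)
  ✗ PAGE_NOT_PRESENT  [1 reads]

TLB: [["0x2C2413", "0x3E"], ["0x442A1B", "0x47"]]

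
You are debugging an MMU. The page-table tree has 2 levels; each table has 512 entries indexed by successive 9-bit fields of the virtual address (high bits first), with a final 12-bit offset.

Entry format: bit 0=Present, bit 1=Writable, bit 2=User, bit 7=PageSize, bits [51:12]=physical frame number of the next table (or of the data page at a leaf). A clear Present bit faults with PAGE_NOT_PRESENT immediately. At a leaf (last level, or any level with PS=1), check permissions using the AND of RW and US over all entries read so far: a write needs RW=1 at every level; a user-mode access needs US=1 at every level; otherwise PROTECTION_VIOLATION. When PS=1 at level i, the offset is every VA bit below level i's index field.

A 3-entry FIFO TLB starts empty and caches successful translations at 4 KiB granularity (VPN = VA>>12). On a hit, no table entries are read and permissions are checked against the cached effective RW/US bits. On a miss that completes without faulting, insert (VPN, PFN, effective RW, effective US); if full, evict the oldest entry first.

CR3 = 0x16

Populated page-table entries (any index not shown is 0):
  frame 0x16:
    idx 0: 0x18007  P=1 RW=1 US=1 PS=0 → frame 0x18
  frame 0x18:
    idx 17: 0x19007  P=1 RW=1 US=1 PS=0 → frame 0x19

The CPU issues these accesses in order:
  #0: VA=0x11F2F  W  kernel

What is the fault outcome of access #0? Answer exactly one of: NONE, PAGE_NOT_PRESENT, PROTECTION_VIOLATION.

Per-access translation:
#0 VA=0x11F2F (w,kernel):
  [0] read 0x16 idx=0: raw=0x18007 flags P=1 W=1 U=1 S=0
  [1] read 0x18 idx=17: raw=0x19007 flags P=1 W=1 U=1 S=0
  ⇒ phys 0x19F2F  [2 reads]

Access #0 fault: NONE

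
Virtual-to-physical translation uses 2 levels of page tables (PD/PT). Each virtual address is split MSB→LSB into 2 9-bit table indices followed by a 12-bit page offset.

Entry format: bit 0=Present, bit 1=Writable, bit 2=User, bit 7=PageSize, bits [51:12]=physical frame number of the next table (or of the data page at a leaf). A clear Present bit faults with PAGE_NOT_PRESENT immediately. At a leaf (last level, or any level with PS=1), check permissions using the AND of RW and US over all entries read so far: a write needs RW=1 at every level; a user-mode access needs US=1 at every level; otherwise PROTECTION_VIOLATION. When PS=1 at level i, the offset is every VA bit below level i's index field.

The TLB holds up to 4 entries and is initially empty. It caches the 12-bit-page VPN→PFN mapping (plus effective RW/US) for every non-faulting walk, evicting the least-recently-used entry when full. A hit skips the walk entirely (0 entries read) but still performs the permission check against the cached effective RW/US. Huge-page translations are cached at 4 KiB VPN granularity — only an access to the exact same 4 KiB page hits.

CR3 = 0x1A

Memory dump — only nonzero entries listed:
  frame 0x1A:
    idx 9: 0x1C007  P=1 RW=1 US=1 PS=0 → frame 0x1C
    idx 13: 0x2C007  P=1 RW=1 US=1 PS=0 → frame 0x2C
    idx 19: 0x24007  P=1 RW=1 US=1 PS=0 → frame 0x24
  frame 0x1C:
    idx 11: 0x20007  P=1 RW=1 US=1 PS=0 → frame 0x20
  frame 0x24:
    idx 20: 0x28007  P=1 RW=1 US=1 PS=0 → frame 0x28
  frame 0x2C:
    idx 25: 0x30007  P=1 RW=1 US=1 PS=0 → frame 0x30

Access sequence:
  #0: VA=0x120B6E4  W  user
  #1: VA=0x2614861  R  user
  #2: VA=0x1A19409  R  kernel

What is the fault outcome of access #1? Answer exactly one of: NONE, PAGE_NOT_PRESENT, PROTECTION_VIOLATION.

Trace:
#0 VA=0x120B6E4 (w,user):
  L0: frame=0x1A idx=9 entry=0x1C007 [P=1 RW=1 US=1 PS=0]
  L1: frame=0x1C idx=11 entry=0x20007 [P=1 RW=1 US=1 PS=0]
  ✓ 0x206E4  — 2 lookups
#1 VA=0x2614861 (r,user):
  L0: frame=0x1A idx=19 entry=0x24007 [P=1 RW=1 US=1 PS=0]
  L1: frame=0x24 idx=20 entry=0x28007 [P=1 RW=1 US=1 PS=0]
  ✓ 0x28861  — 2 lookups
#2 VA=0x1A19409 (r,kernel):
  L0: frame=0x1A idx=13 entry=0x2C007 [P=1 RW=1 US=1 PS=0]
  L1: frame=0x2C idx=25 entry=0x30007 [P=1 RW=1 US=1 PS=0]
  ✓ 0x30409  — 2 lookups

Access #1 fault: NONE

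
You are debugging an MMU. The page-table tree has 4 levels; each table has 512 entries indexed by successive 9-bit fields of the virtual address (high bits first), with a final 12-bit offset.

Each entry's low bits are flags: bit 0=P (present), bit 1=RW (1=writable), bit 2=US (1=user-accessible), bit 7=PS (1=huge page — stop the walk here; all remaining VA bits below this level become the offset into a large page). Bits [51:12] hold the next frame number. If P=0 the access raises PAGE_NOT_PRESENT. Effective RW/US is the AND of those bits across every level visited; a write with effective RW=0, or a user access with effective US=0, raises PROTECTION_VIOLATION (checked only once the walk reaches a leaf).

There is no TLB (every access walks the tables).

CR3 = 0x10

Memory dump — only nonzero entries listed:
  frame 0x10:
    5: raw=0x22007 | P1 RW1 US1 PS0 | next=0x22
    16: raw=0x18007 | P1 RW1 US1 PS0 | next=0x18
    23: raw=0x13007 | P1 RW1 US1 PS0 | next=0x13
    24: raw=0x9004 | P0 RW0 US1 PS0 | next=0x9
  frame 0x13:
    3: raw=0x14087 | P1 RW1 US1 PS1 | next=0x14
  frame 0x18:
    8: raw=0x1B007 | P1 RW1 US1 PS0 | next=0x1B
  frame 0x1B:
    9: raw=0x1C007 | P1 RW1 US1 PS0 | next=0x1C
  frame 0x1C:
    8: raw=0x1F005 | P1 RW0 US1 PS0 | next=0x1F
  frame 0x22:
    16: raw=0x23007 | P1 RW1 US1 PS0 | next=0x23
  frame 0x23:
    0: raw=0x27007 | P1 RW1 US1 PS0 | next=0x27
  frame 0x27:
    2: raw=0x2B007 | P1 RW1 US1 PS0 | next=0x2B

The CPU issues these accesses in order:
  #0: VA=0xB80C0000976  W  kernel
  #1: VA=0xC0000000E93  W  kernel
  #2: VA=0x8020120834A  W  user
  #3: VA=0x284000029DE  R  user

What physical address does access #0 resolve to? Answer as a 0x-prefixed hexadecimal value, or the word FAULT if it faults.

Per-access translation:
#0 VA=0xB80C0000976 (w,kernel):
  L0: frame=0x10 idx=23 entry=0x13007 [P=1 RW=1 US=1 PS=0]
  L1: frame=0x13 idx=3 entry=0x14087 [P=1 RW=1 US=1 PS=1]
  → PA=0x14976 (huge @L1)  (2 entries read)
#1 VA=0xC0000000E93 (w,kernel):
  L0: frame=0x10 idx=24 entry=0x9004 [P=0 RW=0 US=1 PS=0]
  ✗ PAGE_NOT_PRESENT  [1 reads]
#2 VA=0x8020120834A (w,user):
  L0: frame=0x10 idx=16 entry=0x18007 [P=1 RW=1 US=1 PS=0]
  L1: frame=0x18 idx=8 entry=0x1B007 [P=1 RW=1 US=1 PS=0]
  L2: frame=0x1B idx=9 entry=0x1C007 [P=1 RW=1 US=1 PS=0]
  L3: frame=0x1C idx=8 entry=0x1F005 [P=1 RW=0 US=1 PS=0]
  ✗ PROTECTION_VIOLATION  [4 reads]
#3 VA=0x284000029DE (r,user):
  L0: frame=0x10 idx=5 entry=0x22007 [P=1 RW=1 US=1 PS=0]
  L1: frame=0x22 idx=16 entry=0x23007 [P=1 RW=1 US=1 PS=0]
  L2: frame=0x23 idx=0 entry=0x27007 [P=1 RW=1 US=1 PS=0]
  L3: frame=0x27 idx=2 entry=0x2B007 [P=1 RW=1 US=1 PS=0]
  → PA=0x2B9DE  (4 entries read)

Access #0 PA: 0x14976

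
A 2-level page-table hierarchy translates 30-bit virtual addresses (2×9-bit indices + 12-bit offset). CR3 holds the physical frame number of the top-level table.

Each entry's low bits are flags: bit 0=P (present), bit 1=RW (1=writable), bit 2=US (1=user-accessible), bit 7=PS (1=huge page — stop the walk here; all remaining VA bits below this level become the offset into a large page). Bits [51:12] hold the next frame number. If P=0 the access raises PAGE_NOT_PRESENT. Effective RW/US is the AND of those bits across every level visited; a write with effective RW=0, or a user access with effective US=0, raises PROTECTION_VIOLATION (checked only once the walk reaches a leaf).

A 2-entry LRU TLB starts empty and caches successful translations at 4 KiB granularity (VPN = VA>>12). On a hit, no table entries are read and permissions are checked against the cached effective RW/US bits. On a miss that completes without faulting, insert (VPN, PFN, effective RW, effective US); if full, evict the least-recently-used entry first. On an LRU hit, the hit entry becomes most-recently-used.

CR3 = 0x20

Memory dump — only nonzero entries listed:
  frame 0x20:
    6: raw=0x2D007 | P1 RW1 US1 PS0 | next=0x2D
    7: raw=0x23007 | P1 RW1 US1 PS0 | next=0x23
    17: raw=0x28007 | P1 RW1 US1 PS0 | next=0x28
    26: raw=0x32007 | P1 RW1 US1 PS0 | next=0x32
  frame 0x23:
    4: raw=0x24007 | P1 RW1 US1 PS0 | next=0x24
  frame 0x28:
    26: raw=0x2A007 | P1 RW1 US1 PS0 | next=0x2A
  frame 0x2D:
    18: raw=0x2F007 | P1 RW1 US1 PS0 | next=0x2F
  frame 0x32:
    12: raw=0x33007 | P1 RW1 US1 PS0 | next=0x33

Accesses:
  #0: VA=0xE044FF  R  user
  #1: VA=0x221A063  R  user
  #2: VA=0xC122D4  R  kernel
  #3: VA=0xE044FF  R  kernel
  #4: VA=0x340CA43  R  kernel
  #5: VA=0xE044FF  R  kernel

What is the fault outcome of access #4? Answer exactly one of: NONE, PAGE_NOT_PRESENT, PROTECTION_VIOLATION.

Walk each access:
#0 VA=0xE044FF (r,user):
  [0] read 0x20 idx=7: raw=0x23007 flags P=1 W=1 U=1 S=0
  [1] read 0x23 idx=4: raw=0x24007 flags P=1 W=1 U=1 S=0
  → PA=0x244FF  (2 entries read)
#1 VA=0x221A063 (r,user):
  [0] read 0x20 idx=17: raw=0x28007 flags P=1 W=1 U=1 S=0
  [1] read 0x28 idx=26: raw=0x2A007 flags P=1 W=1 U=1 S=0
  → PA=0x2A063  (2 entries read)
#2 VA=0xC122D4 (r,kernel):
  [0] read 0x20 idx=6: raw=0x2D007 flags P=1 W=1 U=1 S=0
  [1] read 0x2D idx=18: raw=0x2F007 flags P=1 W=1 U=1 S=0
  → PA=0x2F2D4  (2 entries read)
#3 VA=0xE044FF (r,kernel):
  [0] read 0x20 idx=7: raw=0x23007 flags P=1 W=1 U=1 S=0
  [1] read 0x23 idx=4: raw=0x24007 flags P=1 W=1 U=1 S=0
  → PA=0x244FF  (2 entries read)
#4 VA=0x340CA43 (r,kernel):
  [0] read 0x20 idx=26: raw=0x32007 flags P=1 W=1 U=1 S=0
  [1] read 0x32 idx=12: raw=0x33007 flags P=1 W=1 U=1 S=0
  → PA=0x33A43  (2 entries read)
#5 VA=0xE044FF (r,kernel):
  TLB hit vpn=0xE04 → PA=0x244FF

Access #4 fault: NONE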